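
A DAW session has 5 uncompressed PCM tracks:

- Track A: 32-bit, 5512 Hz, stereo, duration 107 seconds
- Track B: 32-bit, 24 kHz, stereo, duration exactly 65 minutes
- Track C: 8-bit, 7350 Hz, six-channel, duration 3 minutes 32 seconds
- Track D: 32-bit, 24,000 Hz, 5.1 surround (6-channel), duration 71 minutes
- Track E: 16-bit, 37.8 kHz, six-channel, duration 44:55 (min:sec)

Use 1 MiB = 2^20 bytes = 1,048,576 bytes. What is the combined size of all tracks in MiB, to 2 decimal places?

Track A: 5,512 × 107 × 4 × 2 = 4,718,272 bytes.
Track B: exactly 65 minutes = 3,900 s; 24,000 × 3,900 × 4 × 2 = 748,800,000 bytes.
Track C: 3 minutes 32 seconds = 212 s; 7,350 × 212 × 1 × 6 = 9,349,200 bytes.
Track D: 71 minutes = 4,260 s; 24,000 × 4,260 × 4 × 6 = 2,453,760,000 bytes.
Track E: 44:55 (min:sec) = 2,695 s; 37,800 × 2,695 × 2 × 6 = 1,222,452,000 bytes.
Total = 4,439,079,472 bytes = 4233.44 MiB.

4233.44 MiB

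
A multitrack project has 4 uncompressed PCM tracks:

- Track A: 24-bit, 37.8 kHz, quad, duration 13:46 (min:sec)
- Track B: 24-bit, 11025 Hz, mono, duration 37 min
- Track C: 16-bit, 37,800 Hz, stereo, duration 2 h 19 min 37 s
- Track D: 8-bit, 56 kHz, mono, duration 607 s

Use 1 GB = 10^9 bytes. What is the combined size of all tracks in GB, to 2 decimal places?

1.75 GB

Track A: 13:46 (min:sec) = 826 s; 37,800 × 826 × 3 × 4 = 374,673,600 bytes.
Track B: 37 min = 2,220 s; 11,025 × 2,220 × 3 × 1 = 73,426,500 bytes.
Track C: 2 h 19 min 37 s = 8,377 s; 37,800 × 8,377 × 2 × 2 = 1,266,602,400 bytes.
Track D: 56,000 × 607 × 1 × 1 = 33,992,000 bytes.
Total = 1,748,694,500 bytes = 1.75 GB.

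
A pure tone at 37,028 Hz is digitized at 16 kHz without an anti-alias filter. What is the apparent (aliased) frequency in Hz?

5,028 Hz

Nyquist = 16,000/2 = 8,000 Hz; 37,028 Hz exceeds it.
Alias = |37,028 − 2×16,000| = |37,028 − 32,000| = 5,028 Hz.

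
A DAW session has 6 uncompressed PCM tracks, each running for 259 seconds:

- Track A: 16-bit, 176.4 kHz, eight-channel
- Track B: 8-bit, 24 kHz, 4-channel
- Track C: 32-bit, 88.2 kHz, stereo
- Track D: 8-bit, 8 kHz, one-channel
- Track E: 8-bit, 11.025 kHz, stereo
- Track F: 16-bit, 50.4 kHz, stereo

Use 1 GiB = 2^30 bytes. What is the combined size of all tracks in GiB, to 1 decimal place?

Track A: 176,400 × 259 × 2 × 8 = 731,001,600 bytes.
Track B: 24,000 × 259 × 1 × 4 = 24,864,000 bytes.
Track C: 88,200 × 259 × 4 × 2 = 182,750,400 bytes.
Track D: 8,000 × 259 × 1 × 1 = 2,072,000 bytes.
Track E: 11,025 × 259 × 1 × 2 = 5,710,950 bytes.
Track F: 50,400 × 259 × 2 × 2 = 52,214,400 bytes.
Total = 998,613,350 bytes = 0.9 GiB.

0.9 GiB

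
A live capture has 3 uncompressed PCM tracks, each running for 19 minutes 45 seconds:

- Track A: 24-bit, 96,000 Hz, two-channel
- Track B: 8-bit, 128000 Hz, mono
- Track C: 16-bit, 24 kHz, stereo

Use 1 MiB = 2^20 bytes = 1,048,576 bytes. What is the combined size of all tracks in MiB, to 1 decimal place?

904.1 MiB

19 minutes 45 seconds = 1,185 s.
Track A: 96,000 × 1,185 × 3 × 2 = 682,560,000 bytes.
Track B: 128,000 × 1,185 × 1 × 1 = 151,680,000 bytes.
Track C: 24,000 × 1,185 × 2 × 2 = 113,760,000 bytes.
Total = 948,000,000 bytes = 904.1 MiB.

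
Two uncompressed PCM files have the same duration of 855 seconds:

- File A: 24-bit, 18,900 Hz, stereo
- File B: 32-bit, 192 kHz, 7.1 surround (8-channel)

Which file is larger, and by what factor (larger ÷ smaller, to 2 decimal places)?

File B, by a factor of 54.18

File A: 18,900 × 3 × 2 = 113,400 bytes/s.
File B: 192,000 × 4 × 8 = 6,144,000 bytes/s.
File B is larger; ratio = 5,253,120,000 / 96,957,000 = 54.18.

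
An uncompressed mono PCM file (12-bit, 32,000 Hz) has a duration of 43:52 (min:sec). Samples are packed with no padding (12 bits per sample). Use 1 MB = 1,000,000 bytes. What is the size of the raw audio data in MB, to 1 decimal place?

Duration = 43:52 (min:sec) = 2,632 s.
Bits = 32,000 × 2,632 × 12 × 1 = 1,010,688,000 bits = 126,336,000 bytes.
126,336,000 / 1,000,000 = 126.3 MB.

126.3 MB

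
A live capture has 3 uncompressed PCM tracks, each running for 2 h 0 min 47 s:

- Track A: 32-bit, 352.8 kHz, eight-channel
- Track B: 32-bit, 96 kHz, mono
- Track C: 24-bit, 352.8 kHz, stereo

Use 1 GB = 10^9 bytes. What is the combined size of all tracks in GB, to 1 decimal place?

99.9 GB

2 h 0 min 47 s = 7,247 s.
Track A: 352,800 × 7,247 × 4 × 8 = 81,815,731,200 bytes.
Track B: 96,000 × 7,247 × 4 × 1 = 2,782,848,000 bytes.
Track C: 352,800 × 7,247 × 3 × 2 = 15,340,449,600 bytes.
Total = 99,939,028,800 bytes = 99.9 GB.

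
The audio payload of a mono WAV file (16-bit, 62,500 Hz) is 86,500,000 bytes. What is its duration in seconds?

Byte rate = 62,500 × 2 × 1 = 125,000 bytes/s.
Duration = 86,500,000 / 125,000 = 692 s.

692 seconds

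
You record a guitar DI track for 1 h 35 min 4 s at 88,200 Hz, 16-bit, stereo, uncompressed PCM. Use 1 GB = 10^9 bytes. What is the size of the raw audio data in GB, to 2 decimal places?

2.01 GB

Duration = 1 h 35 min 4 s = 5,704 s.
Bytes = 88,200 samples/s × 5,704 s × 2 bytes/sample × 2 ch = 2,012,371,200 bytes.
2,012,371,200 / 1,000,000,000 = 2.01 GB.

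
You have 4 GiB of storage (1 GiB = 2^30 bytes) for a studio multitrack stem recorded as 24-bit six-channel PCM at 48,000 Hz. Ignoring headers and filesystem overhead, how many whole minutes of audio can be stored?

82 minutes

Uncompressed byte rate = 48,000 × 3 × 6 = 864,000 bytes/s.
Capacity = 4 × 1,073,741,824 = 4,294,967,296 bytes.
4,294,967,296 / 864,000 ≈ 4971.03 s → 82 minutes.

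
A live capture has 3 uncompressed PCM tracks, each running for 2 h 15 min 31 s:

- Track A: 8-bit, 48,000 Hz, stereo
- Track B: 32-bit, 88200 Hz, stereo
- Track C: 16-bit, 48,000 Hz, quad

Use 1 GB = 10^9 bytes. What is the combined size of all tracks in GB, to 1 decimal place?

2 h 15 min 31 s = 8,131 s.
Track A: 48,000 × 8,131 × 1 × 2 = 780,576,000 bytes.
Track B: 88,200 × 8,131 × 4 × 2 = 5,737,233,600 bytes.
Track C: 48,000 × 8,131 × 2 × 4 = 3,122,304,000 bytes.
Total = 9,640,113,600 bytes = 9.6 GB.

9.6 GB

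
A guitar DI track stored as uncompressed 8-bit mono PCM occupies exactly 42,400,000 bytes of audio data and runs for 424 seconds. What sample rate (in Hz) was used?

Bytes = sample_rate × seconds × bytes_per_sample × channels.
sample_rate = 42,400,000 / (424 × 1 × 1) = 42,400,000 / 424 = 100,000 Hz.

100,000 Hz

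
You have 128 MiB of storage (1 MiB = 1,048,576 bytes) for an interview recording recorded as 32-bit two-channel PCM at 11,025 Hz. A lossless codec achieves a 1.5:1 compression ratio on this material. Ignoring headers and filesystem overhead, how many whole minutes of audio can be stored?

38 minutes

Uncompressed byte rate = 11,025 × 4 × 2 = 88,200 bytes/s.
After 1.5:1 compression, effective rate ≈ 58800 bytes/s.
Capacity = 128 × 1,048,576 = 134,217,728 bytes.
134,217,728 / effective rate ≈ 2282.61 s → 38 minutes.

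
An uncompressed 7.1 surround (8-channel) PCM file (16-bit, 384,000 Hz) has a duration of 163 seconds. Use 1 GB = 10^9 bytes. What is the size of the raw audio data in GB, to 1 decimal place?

Bytes = 384,000 samples/s × 163 s × 2 bytes/sample × 8 ch = 1,001,472,000 bytes.
1,001,472,000 / 1,000,000,000 = 1.0 GB.

1.0 GB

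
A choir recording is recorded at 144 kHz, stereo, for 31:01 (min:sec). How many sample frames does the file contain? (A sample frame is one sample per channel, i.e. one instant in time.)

31:01 (min:sec) = 1,861 s.
144,000 samples/s × 1,861 s = 267,984,000 frames.

267,984,000 sample frames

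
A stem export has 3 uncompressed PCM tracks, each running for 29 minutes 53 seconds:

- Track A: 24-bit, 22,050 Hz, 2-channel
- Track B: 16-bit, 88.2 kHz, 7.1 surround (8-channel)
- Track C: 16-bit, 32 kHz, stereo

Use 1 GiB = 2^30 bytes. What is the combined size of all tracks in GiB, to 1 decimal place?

29 minutes 53 seconds = 1,793 s.
Track A: 22,050 × 1,793 × 3 × 2 = 237,213,900 bytes.
Track B: 88,200 × 1,793 × 2 × 8 = 2,530,281,600 bytes.
Track C: 32,000 × 1,793 × 2 × 2 = 229,504,000 bytes.
Total = 2,996,999,500 bytes = 2.8 GiB.

2.8 GiB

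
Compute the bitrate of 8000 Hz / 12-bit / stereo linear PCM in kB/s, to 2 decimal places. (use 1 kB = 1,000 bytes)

Bit rate = 8,000 × 12 × 2 = 192,000 bits/s.
192,000 / 8 = 24,000 B/s = 24.00 kB/s.

24.00 kB/s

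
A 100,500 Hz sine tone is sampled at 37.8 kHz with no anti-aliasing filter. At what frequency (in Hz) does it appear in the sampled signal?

12,900 Hz

Nyquist = 37,800/2 = 18,900 Hz; 100,500 Hz exceeds it.
Alias = |100,500 − 3×37,800| = |100,500 − 113,400| = 12,900 Hz.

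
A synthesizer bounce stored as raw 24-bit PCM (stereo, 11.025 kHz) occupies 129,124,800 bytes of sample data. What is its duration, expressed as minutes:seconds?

Byte rate = 11,025 × 3 × 2 = 66,150 bytes/s.
Duration = 129,124,800 / 66,150 = 1,952 s.
1,952 s = 32:32.

32:32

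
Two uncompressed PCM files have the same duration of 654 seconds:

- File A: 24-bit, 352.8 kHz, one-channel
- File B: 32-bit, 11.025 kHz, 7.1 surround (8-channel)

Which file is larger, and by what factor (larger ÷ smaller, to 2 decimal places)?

File A: 352,800 × 3 × 1 = 1,058,400 bytes/s.
File B: 11,025 × 4 × 8 = 352,800 bytes/s.
File A is larger; ratio = 692,193,600 / 230,731,200 = 3.00.

File A, by a factor of 3.00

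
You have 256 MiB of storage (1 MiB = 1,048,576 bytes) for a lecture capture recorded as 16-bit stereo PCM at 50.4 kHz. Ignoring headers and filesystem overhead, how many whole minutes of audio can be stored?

Uncompressed byte rate = 50,400 × 2 × 2 = 201,600 bytes/s.
Capacity = 256 × 1,048,576 = 268,435,456 bytes.
268,435,456 / 201,600 ≈ 1331.53 s → 22 minutes.

22 minutes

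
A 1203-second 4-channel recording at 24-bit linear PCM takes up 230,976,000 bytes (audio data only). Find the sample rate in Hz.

16,000 Hz

Bytes = sample_rate × seconds × bytes_per_sample × channels.
sample_rate = 230,976,000 / (1,203 × 3 × 4) = 230,976,000 / 14,436 = 16,000 Hz.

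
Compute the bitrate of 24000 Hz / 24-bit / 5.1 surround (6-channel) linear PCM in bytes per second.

432,000 bytes/s

Bit rate = 24,000 × 24 × 6 = 3,456,000 bits/s.
3,456,000 / 8 = 432,000 bytes/s.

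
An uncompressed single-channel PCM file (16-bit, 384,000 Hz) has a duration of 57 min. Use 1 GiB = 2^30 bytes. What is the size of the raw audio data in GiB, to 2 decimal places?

2.45 GiB

Duration = 57 min = 3,420 s.
Bytes = 384,000 samples/s × 3,420 s × 2 bytes/sample × 1 ch = 2,626,560,000 bytes.
2,626,560,000 / 1,073,741,824 = 2.45 GiB.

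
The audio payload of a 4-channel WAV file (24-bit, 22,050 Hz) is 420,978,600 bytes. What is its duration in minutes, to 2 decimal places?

Byte rate = 22,050 × 3 × 4 = 264,600 bytes/s.
Duration = 420,978,600 / 264,600 = 1,591 s.
1,591 s / 60 = 26.52 minutes.

26.52 minutes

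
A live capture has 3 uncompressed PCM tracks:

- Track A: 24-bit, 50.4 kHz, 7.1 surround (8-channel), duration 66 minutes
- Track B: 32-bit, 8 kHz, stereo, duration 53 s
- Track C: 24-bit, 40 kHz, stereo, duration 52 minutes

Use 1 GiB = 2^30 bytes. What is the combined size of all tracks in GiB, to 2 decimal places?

Track A: 66 minutes = 3,960 s; 50,400 × 3,960 × 3 × 8 = 4,790,016,000 bytes.
Track B: 8,000 × 53 × 4 × 2 = 3,392,000 bytes.
Track C: 52 minutes = 3,120 s; 40,000 × 3,120 × 3 × 2 = 748,800,000 bytes.
Total = 5,542,208,000 bytes = 5.16 GiB.

5.16 GiB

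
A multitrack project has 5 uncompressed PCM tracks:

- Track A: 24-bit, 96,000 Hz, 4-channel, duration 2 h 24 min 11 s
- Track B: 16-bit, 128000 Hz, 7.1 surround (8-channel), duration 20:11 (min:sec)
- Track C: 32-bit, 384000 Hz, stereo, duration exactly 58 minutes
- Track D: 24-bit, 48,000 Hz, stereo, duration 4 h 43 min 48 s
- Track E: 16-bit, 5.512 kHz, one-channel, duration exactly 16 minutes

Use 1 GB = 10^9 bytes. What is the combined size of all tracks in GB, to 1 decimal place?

28.1 GB

Track A: 2 h 24 min 11 s = 8,651 s; 96,000 × 8,651 × 3 × 4 = 9,965,952,000 bytes.
Track B: 20:11 (min:sec) = 1,211 s; 128,000 × 1,211 × 2 × 8 = 2,480,128,000 bytes.
Track C: exactly 58 minutes = 3,480 s; 384,000 × 3,480 × 4 × 2 = 10,690,560,000 bytes.
Track D: 4 h 43 min 48 s = 17,028 s; 48,000 × 17,028 × 3 × 2 = 4,904,064,000 bytes.
Track E: exactly 16 minutes = 960 s; 5,512 × 960 × 2 × 1 = 10,583,040 bytes.
Total = 28,051,287,040 bytes = 28.1 GB.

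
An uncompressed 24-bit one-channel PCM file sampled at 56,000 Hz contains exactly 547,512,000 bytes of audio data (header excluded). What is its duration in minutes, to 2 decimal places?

54.32 minutes

Byte rate = 56,000 × 3 × 1 = 168,000 bytes/s.
Duration = 547,512,000 / 168,000 = 3,259 s.
3,259 s / 60 = 54.32 minutes.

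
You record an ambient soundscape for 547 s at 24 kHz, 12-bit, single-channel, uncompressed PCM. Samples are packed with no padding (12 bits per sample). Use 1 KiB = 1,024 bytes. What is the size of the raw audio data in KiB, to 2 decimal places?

Bits = 24,000 × 547 × 12 × 1 = 157,536,000 bits = 19,692,000 bytes.
19,692,000 / 1,024 = 19230.47 KiB.

19230.47 KiB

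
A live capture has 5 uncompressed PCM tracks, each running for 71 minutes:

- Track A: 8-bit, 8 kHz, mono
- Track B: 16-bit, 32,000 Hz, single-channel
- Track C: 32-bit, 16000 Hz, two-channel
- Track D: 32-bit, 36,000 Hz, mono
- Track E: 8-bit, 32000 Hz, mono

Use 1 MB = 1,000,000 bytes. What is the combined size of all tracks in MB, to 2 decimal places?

1601.76 MB

71 minutes = 4,260 s.
Track A: 8,000 × 4,260 × 1 × 1 = 34,080,000 bytes.
Track B: 32,000 × 4,260 × 2 × 1 = 272,640,000 bytes.
Track C: 16,000 × 4,260 × 4 × 2 = 545,280,000 bytes.
Track D: 36,000 × 4,260 × 4 × 1 = 613,440,000 bytes.
Track E: 32,000 × 4,260 × 1 × 1 = 136,320,000 bytes.
Total = 1,601,760,000 bytes = 1601.76 MB.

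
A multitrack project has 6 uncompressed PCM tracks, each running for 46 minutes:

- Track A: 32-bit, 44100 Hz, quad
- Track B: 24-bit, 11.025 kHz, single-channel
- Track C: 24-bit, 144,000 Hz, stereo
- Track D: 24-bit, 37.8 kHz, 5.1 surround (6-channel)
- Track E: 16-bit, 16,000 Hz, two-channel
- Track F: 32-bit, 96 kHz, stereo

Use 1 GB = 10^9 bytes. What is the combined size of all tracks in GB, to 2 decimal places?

8.60 GB

46 minutes = 2,760 s.
Track A: 44,100 × 2,760 × 4 × 4 = 1,947,456,000 bytes.
Track B: 11,025 × 2,760 × 3 × 1 = 91,287,000 bytes.
Track C: 144,000 × 2,760 × 3 × 2 = 2,384,640,000 bytes.
Track D: 37,800 × 2,760 × 3 × 6 = 1,877,904,000 bytes.
Track E: 16,000 × 2,760 × 2 × 2 = 176,640,000 bytes.
Track F: 96,000 × 2,760 × 4 × 2 = 2,119,680,000 bytes.
Total = 8,597,607,000 bytes = 8.60 GB.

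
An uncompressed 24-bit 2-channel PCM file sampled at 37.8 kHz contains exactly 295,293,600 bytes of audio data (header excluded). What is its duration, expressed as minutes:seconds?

21:42

Byte rate = 37,800 × 3 × 2 = 226,800 bytes/s.
Duration = 295,293,600 / 226,800 = 1,302 s.
1,302 s = 21:42.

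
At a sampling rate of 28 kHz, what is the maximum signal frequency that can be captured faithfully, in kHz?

14 kHz

Nyquist frequency = sample rate / 2 = 28,000 / 2 = 14 kHz.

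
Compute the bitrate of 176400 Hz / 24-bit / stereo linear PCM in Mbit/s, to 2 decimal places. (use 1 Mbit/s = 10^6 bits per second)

8.47 Mbit/s

Bit rate = 176,400 × 24 × 2 = 8,467,200 bits/s.
= 8.47 Mbit/s.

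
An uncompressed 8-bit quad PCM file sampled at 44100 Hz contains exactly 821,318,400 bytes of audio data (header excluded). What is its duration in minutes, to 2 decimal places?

Byte rate = 44,100 × 1 × 4 = 176,400 bytes/s.
Duration = 821,318,400 / 176,400 = 4,656 s.
4,656 s / 60 = 77.60 minutes.

77.60 minutes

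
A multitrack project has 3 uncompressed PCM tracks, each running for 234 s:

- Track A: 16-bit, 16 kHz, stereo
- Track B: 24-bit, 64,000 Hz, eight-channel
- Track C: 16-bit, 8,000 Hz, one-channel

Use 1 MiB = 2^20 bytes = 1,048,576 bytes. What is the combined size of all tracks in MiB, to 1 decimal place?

Track A: 16,000 × 234 × 2 × 2 = 14,976,000 bytes.
Track B: 64,000 × 234 × 3 × 8 = 359,424,000 bytes.
Track C: 8,000 × 234 × 2 × 1 = 3,744,000 bytes.
Total = 378,144,000 bytes = 360.6 MiB.

360.6 MiB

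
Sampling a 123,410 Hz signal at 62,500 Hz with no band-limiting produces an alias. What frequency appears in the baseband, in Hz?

1,590 Hz

Nyquist = 62,500/2 = 31,250 Hz; 123,410 Hz exceeds it.
Alias = |123,410 − 2×62,500| = |123,410 − 125,000| = 1,590 Hz.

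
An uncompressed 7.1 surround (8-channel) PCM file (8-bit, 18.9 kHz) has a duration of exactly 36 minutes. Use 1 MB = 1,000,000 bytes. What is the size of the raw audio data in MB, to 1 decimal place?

Duration = exactly 36 minutes = 2,160 s.
Bytes = 18,900 samples/s × 2,160 s × 1 bytes/sample × 8 ch = 326,592,000 bytes.
326,592,000 / 1,000,000 = 326.6 MB.

326.6 MB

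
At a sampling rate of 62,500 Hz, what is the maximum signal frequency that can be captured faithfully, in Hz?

Nyquist frequency = sample rate / 2 = 62,500 / 2 = 31,250 Hz.

31,250 Hz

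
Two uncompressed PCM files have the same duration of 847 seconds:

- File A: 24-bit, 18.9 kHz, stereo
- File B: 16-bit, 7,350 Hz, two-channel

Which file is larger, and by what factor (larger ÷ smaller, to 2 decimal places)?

File A, by a factor of 3.86

File A: 18,900 × 3 × 2 = 113,400 bytes/s.
File B: 7,350 × 2 × 2 = 29,400 bytes/s.
File A is larger; ratio = 96,049,800 / 24,901,800 = 3.86.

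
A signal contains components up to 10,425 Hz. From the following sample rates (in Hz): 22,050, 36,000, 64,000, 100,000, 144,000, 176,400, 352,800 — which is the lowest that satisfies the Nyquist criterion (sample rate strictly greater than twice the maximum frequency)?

Need sample rate > 2 × 10,425 = 20,850 Hz.
Lowest listed rate above 20,850 Hz is 22,050 Hz.

22,050 Hz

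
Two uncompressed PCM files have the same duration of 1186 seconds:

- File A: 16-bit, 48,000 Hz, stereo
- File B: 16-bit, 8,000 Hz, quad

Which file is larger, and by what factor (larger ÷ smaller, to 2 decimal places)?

File A: 48,000 × 2 × 2 = 192,000 bytes/s.
File B: 8,000 × 2 × 4 = 64,000 bytes/s.
File A is larger; ratio = 227,712,000 / 75,904,000 = 3.00.

File A, by a factor of 3.00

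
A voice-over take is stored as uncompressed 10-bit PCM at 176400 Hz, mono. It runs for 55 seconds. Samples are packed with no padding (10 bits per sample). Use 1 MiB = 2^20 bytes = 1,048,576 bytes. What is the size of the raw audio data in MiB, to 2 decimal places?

Bits = 176,400 × 55 × 10 × 1 = 97,020,000 bits = 12,127,500 bytes.
12,127,500 / 1,048,576 = 11.57 MiB.

11.57 MiB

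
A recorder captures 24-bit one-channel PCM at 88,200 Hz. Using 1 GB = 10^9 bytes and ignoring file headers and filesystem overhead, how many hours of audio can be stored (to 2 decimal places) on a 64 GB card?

67.19 hours

Uncompressed byte rate = 88,200 × 3 × 1 = 264,600 bytes/s.
Capacity = 64 × 1,000,000,000 = 64,000,000,000 bytes.
64,000,000,000 / 264,600 ≈ 241874.53 s → 67.19 hours.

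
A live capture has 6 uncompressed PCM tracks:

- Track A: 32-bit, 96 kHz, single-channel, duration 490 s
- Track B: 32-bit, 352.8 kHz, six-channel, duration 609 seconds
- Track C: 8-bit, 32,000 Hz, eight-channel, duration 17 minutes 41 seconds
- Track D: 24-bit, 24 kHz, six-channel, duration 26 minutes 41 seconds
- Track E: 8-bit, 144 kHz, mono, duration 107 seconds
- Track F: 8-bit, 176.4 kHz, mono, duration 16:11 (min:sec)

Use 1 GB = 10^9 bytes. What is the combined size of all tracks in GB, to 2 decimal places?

6.49 GB

Track A: 96,000 × 490 × 4 × 1 = 188,160,000 bytes.
Track B: 352,800 × 609 × 4 × 6 = 5,156,524,800 bytes.
Track C: 17 minutes 41 seconds = 1,061 s; 32,000 × 1,061 × 1 × 8 = 271,616,000 bytes.
Track D: 26 minutes 41 seconds = 1,601 s; 24,000 × 1,601 × 3 × 6 = 691,632,000 bytes.
Track E: 144,000 × 107 × 1 × 1 = 15,408,000 bytes.
Track F: 16:11 (min:sec) = 971 s; 176,400 × 971 × 1 × 1 = 171,284,400 bytes.
Total = 6,494,625,200 bytes = 6.49 GB.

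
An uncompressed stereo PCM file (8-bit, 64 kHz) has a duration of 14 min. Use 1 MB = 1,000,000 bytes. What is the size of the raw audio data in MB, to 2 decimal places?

Duration = 14 min = 840 s.
Bytes = 64,000 samples/s × 840 s × 1 bytes/sample × 2 ch = 107,520,000 bytes.
107,520,000 / 1,000,000 = 107.52 MB.

107.52 MB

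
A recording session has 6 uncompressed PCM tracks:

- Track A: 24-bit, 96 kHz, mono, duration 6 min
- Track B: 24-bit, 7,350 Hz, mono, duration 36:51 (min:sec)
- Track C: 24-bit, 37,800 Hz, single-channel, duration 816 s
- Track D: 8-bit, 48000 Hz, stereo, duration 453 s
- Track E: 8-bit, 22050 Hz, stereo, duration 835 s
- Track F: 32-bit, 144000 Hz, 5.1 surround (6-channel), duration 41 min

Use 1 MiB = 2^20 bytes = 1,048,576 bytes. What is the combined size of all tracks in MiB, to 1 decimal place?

8418.1 MiB

Track A: 6 min = 360 s; 96,000 × 360 × 3 × 1 = 103,680,000 bytes.
Track B: 36:51 (min:sec) = 2,211 s; 7,350 × 2,211 × 3 × 1 = 48,752,550 bytes.
Track C: 37,800 × 816 × 3 × 1 = 92,534,400 bytes.
Track D: 48,000 × 453 × 1 × 2 = 43,488,000 bytes.
Track E: 22,050 × 835 × 1 × 2 = 36,823,500 bytes.
Track F: 41 min = 2,460 s; 144,000 × 2,460 × 4 × 6 = 8,501,760,000 bytes.
Total = 8,827,038,450 bytes = 8418.1 MiB.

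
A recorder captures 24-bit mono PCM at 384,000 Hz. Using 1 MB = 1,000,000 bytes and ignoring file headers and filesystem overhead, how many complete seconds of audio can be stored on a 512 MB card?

444 seconds

Uncompressed byte rate = 384,000 × 3 × 1 = 1,152,000 bytes/s.
Capacity = 512 × 1,000,000 = 512,000,000 bytes.
512,000,000 / 1,152,000 ≈ 444.44 s → 444 seconds.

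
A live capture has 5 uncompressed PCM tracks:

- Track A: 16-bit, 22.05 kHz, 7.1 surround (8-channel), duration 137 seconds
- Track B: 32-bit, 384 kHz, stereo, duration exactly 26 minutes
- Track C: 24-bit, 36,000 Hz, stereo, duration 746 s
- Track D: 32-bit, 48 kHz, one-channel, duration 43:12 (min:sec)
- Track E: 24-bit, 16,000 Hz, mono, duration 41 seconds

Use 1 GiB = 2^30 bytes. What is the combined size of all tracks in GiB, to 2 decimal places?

Track A: 22,050 × 137 × 2 × 8 = 48,333,600 bytes.
Track B: exactly 26 minutes = 1,560 s; 384,000 × 1,560 × 4 × 2 = 4,792,320,000 bytes.
Track C: 36,000 × 746 × 3 × 2 = 161,136,000 bytes.
Track D: 43:12 (min:sec) = 2,592 s; 48,000 × 2,592 × 4 × 1 = 497,664,000 bytes.
Track E: 16,000 × 41 × 3 × 1 = 1,968,000 bytes.
Total = 5,501,421,600 bytes = 5.12 GiB.

5.12 GiB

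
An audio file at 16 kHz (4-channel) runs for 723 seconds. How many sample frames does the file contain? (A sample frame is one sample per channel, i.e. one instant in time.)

16,000 samples/s × 723 s = 11,568,000 frames.

11,568,000 sample frames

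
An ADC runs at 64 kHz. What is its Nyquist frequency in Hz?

32,000 Hz

Nyquist frequency = sample rate / 2 = 64,000 / 2 = 32,000 Hz.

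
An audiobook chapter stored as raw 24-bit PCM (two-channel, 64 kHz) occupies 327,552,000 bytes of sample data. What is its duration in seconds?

Byte rate = 64,000 × 3 × 2 = 384,000 bytes/s.
Duration = 327,552,000 / 384,000 = 853 s.

853 seconds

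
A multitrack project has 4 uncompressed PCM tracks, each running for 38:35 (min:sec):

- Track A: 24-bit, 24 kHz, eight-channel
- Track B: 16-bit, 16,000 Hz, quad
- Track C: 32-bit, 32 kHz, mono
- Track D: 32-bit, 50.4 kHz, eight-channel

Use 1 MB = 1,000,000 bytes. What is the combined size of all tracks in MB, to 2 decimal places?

38:35 (min:sec) = 2,315 s.
Track A: 24,000 × 2,315 × 3 × 8 = 1,333,440,000 bytes.
Track B: 16,000 × 2,315 × 2 × 4 = 296,320,000 bytes.
Track C: 32,000 × 2,315 × 4 × 1 = 296,320,000 bytes.
Track D: 50,400 × 2,315 × 4 × 8 = 3,733,632,000 bytes.
Total = 5,659,712,000 bytes = 5659.71 MB.

5659.71 MB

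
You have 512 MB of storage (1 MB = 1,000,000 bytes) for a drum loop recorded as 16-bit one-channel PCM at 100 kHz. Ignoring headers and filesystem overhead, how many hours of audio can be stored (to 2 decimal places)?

Uncompressed byte rate = 100,000 × 2 × 1 = 200,000 bytes/s.
Capacity = 512 × 1,000,000 = 512,000,000 bytes.
512,000,000 / 200,000 ≈ 2560 s → 0.71 hours.

0.71 hours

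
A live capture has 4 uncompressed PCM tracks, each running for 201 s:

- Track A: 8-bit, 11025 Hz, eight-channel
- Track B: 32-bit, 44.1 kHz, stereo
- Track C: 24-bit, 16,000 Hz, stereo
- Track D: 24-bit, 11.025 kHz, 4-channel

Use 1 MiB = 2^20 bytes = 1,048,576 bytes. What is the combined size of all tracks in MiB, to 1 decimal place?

128.3 MiB

Track A: 11,025 × 201 × 1 × 8 = 17,728,200 bytes.
Track B: 44,100 × 201 × 4 × 2 = 70,912,800 bytes.
Track C: 16,000 × 201 × 3 × 2 = 19,296,000 bytes.
Track D: 11,025 × 201 × 3 × 4 = 26,592,300 bytes.
Total = 134,529,300 bytes = 128.3 MiB.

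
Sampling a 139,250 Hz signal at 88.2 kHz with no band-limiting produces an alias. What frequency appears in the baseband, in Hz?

Nyquist = 88,200/2 = 44,100 Hz; 139,250 Hz exceeds it.
Alias = |139,250 − 2×88,200| = |139,250 − 176,400| = 37,150 Hz.

37,150 Hz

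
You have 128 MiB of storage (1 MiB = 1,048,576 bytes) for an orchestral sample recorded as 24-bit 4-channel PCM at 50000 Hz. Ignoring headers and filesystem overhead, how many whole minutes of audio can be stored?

3 minutes

Uncompressed byte rate = 50,000 × 3 × 4 = 600,000 bytes/s.
Capacity = 128 × 1,048,576 = 134,217,728 bytes.
134,217,728 / 600,000 ≈ 223.7 s → 3 minutes.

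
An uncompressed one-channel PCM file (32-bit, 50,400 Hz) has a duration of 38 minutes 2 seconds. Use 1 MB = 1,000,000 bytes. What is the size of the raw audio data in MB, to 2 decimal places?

460.05 MB

Duration = 38 minutes 2 seconds = 2,282 s.
Bytes = 50,400 samples/s × 2,282 s × 4 bytes/sample × 1 ch = 460,051,200 bytes.
460,051,200 / 1,000,000 = 460.05 MB.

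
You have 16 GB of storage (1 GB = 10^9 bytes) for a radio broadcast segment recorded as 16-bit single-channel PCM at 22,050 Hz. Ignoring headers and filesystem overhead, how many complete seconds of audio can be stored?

Uncompressed byte rate = 22,050 × 2 × 1 = 44,100 bytes/s.
Capacity = 16 × 1,000,000,000 = 16,000,000,000 bytes.
16,000,000,000 / 44,100 ≈ 362811.79 s → 362,811 seconds.

362,811 seconds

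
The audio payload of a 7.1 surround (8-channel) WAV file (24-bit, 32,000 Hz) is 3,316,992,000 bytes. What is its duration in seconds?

4,319 seconds

Byte rate = 32,000 × 3 × 8 = 768,000 bytes/s.
Duration = 3,316,992,000 / 768,000 = 4,319 s.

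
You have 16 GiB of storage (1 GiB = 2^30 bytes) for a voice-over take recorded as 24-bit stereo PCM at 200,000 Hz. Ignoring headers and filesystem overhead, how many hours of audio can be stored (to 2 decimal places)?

3.98 hours

Uncompressed byte rate = 200,000 × 3 × 2 = 1,200,000 bytes/s.
Capacity = 16 × 1,073,741,824 = 17,179,869,184 bytes.
17,179,869,184 / 1,200,000 ≈ 14316.56 s → 3.98 hours.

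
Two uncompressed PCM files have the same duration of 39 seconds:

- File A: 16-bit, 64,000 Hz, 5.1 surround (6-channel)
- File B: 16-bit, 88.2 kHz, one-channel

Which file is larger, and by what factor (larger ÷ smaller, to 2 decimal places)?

File A: 64,000 × 2 × 6 = 768,000 bytes/s.
File B: 88,200 × 2 × 1 = 176,400 bytes/s.
File A is larger; ratio = 29,952,000 / 6,879,600 = 4.35.

File A, by a factor of 4.35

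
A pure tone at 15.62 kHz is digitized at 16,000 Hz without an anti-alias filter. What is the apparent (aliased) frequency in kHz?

Nyquist = 16,000/2 = 8,000 Hz; 15,620 Hz exceeds it.
Alias = |15,620 − 1×16,000| = |15,620 − 16,000| = 380 Hz = 0.38 kHz.

0.38 kHz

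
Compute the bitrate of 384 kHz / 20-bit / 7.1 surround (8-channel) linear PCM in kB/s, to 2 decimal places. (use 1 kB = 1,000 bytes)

Bit rate = 384,000 × 20 × 8 = 61,440,000 bits/s.
61,440,000 / 8 = 7,680,000 B/s = 7680.00 kB/s.

7680.00 kB/s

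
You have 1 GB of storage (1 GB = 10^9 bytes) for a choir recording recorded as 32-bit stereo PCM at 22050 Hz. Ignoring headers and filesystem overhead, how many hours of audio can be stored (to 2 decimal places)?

1.57 hours

Uncompressed byte rate = 22,050 × 4 × 2 = 176,400 bytes/s.
Capacity = 1 × 1,000,000,000 = 1,000,000,000 bytes.
1,000,000,000 / 176,400 ≈ 5668.93 s → 1.57 hours.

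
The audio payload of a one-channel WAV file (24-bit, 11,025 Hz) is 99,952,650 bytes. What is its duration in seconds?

Byte rate = 11,025 × 3 × 1 = 33,075 bytes/s.
Duration = 99,952,650 / 33,075 = 3,022 s.

3,022 seconds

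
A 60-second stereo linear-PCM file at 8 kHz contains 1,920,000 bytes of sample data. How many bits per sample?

16 bits

Bytes per sample = 1,920,000 / (8,000 × 60 × 2) = 1,920,000 / 960,000 = 2.
Bit depth = 2 × 8 = 16 bits.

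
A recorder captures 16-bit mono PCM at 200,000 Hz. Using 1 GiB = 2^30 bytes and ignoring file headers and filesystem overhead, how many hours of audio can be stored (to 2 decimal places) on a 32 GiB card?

Uncompressed byte rate = 200,000 × 2 × 1 = 400,000 bytes/s.
Capacity = 32 × 1,073,741,824 = 34,359,738,368 bytes.
34,359,738,368 / 400,000 ≈ 85899.35 s → 23.86 hours.

23.86 hours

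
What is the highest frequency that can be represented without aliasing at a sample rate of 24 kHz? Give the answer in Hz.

Nyquist frequency = sample rate / 2 = 24,000 / 2 = 12,000 Hz.

12,000 Hz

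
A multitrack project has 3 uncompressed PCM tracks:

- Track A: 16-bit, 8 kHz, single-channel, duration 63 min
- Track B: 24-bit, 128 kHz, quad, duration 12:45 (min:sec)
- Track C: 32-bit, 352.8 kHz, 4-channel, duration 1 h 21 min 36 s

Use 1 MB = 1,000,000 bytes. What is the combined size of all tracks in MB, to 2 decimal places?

28872.46 MB

Track A: 63 min = 3,780 s; 8,000 × 3,780 × 2 × 1 = 60,480,000 bytes.
Track B: 12:45 (min:sec) = 765 s; 128,000 × 765 × 3 × 4 = 1,175,040,000 bytes.
Track C: 1 h 21 min 36 s = 4,896 s; 352,800 × 4,896 × 4 × 4 = 27,636,940,800 bytes.
Total = 28,872,460,800 bytes = 28872.46 MB.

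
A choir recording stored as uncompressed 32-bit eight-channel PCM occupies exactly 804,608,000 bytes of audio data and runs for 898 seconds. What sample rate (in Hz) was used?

28,000 Hz

Bytes = sample_rate × seconds × bytes_per_sample × channels.
sample_rate = 804,608,000 / (898 × 4 × 8) = 804,608,000 / 28,736 = 28,000 Hz.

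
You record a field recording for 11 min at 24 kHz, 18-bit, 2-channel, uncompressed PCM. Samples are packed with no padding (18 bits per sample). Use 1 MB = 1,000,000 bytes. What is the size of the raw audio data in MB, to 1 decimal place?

Duration = 11 min = 660 s.
Bits = 24,000 × 660 × 18 × 2 = 570,240,000 bits = 71,280,000 bytes.
71,280,000 / 1,000,000 = 71.3 MB.

71.3 MB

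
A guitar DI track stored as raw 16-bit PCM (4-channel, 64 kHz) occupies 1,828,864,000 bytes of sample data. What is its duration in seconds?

Byte rate = 64,000 × 2 × 4 = 512,000 bytes/s.
Duration = 1,828,864,000 / 512,000 = 3,572 s.

3,572 seconds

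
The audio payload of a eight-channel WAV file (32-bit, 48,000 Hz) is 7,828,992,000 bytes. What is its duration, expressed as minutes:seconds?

Byte rate = 48,000 × 4 × 8 = 1,536,000 bytes/s.
Duration = 7,828,992,000 / 1,536,000 = 5,097 s.
5,097 s = 84:57.

84:57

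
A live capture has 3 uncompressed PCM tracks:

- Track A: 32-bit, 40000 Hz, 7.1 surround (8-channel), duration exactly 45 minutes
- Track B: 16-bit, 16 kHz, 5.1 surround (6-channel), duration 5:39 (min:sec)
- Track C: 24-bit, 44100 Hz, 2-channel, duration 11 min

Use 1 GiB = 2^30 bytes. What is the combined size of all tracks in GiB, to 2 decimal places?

Track A: exactly 45 minutes = 2,700 s; 40,000 × 2,700 × 4 × 8 = 3,456,000,000 bytes.
Track B: 5:39 (min:sec) = 339 s; 16,000 × 339 × 2 × 6 = 65,088,000 bytes.
Track C: 11 min = 660 s; 44,100 × 660 × 3 × 2 = 174,636,000 bytes.
Total = 3,695,724,000 bytes = 3.44 GiB.

3.44 GiB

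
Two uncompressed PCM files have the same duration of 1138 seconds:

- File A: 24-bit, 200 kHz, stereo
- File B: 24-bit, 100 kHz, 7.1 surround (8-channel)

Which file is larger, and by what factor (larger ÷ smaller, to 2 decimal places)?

File B, by a factor of 2.00

File A: 200,000 × 3 × 2 = 1,200,000 bytes/s.
File B: 100,000 × 3 × 8 = 2,400,000 bytes/s.
File B is larger; ratio = 2,731,200,000 / 1,365,600,000 = 2.00.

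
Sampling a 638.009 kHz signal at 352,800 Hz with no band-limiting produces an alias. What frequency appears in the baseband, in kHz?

67.591 kHz

Nyquist = 352,800/2 = 176,400 Hz; 638,009 Hz exceeds it.
Alias = |638,009 − 2×352,800| = |638,009 − 705,600| = 67,591 Hz = 67.591 kHz.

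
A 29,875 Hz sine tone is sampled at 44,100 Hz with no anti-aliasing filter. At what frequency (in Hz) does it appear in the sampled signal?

Nyquist = 44,100/2 = 22,050 Hz; 29,875 Hz exceeds it.
Alias = |29,875 − 1×44,100| = |29,875 − 44,100| = 14,225 Hz.

14,225 Hz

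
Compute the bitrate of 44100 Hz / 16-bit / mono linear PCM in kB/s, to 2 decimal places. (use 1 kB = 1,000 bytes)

Bit rate = 44,100 × 16 × 1 = 705,600 bits/s.
705,600 / 8 = 88,200 B/s = 88.20 kB/s.

88.20 kB/s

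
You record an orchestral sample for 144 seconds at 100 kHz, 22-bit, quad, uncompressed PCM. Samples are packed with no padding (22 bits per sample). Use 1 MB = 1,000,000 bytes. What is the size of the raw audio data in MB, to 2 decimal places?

Bits = 100,000 × 144 × 22 × 4 = 1,267,200,000 bits = 158,400,000 bytes.
158,400,000 / 1,000,000 = 158.40 MB.

158.40 MB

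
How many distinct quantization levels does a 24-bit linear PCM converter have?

16,777,216 levels

2^24 = 16,777,216.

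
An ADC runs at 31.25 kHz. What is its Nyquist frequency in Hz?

Nyquist frequency = sample rate / 2 = 31,250 / 2 = 15,625 Hz.

15,625 Hz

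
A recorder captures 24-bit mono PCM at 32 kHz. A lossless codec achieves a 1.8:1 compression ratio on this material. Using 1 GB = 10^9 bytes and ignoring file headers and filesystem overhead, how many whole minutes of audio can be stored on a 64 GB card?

Uncompressed byte rate = 32,000 × 3 × 1 = 96,000 bytes/s.
After 1.8:1 compression, effective rate ≈ 53333.33 bytes/s.
Capacity = 64 × 1,000,000,000 = 64,000,000,000 bytes.
64,000,000,000 / effective rate ≈ 1200000 s → 20,000 minutes.

20,000 minutes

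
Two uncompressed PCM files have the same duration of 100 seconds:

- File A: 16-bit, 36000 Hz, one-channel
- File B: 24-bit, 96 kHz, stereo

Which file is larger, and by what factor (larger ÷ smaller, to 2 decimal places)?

File B, by a factor of 8.00

File A: 36,000 × 2 × 1 = 72,000 bytes/s.
File B: 96,000 × 3 × 2 = 576,000 bytes/s.
File B is larger; ratio = 57,600,000 / 7,200,000 = 8.00.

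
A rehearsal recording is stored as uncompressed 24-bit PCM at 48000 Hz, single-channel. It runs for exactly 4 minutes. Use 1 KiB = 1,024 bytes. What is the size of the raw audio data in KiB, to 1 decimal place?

33750.0 KiB

Duration = exactly 4 minutes = 240 s.
Bytes = 48,000 samples/s × 240 s × 3 bytes/sample × 1 ch = 34,560,000 bytes.
34,560,000 / 1,024 = 33750.0 KiB.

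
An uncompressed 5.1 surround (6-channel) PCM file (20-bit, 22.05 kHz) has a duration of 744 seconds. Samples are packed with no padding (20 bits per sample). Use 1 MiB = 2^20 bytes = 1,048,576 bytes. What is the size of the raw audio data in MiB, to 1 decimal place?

234.7 MiB

Bits = 22,050 × 744 × 20 × 6 = 1,968,624,000 bits = 246,078,000 bytes.
246,078,000 / 1,048,576 = 234.7 MiB.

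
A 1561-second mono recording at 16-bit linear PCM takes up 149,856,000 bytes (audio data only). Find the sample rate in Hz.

Bytes = sample_rate × seconds × bytes_per_sample × channels.
sample_rate = 149,856,000 / (1,561 × 2 × 1) = 149,856,000 / 3,122 = 48,000 Hz.

48,000 Hz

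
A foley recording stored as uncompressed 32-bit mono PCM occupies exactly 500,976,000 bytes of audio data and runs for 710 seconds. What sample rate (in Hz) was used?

Bytes = sample_rate × seconds × bytes_per_sample × channels.
sample_rate = 500,976,000 / (710 × 4 × 1) = 500,976,000 / 2,840 = 176,400 Hz.

176,400 Hz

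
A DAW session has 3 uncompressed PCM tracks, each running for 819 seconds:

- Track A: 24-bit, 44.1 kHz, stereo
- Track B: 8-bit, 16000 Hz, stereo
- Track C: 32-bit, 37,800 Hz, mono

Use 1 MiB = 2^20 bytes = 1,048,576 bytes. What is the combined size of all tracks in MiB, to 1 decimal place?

Track A: 44,100 × 819 × 3 × 2 = 216,707,400 bytes.
Track B: 16,000 × 819 × 1 × 2 = 26,208,000 bytes.
Track C: 37,800 × 819 × 4 × 1 = 123,832,800 bytes.
Total = 366,748,200 bytes = 349.8 MiB.

349.8 MiB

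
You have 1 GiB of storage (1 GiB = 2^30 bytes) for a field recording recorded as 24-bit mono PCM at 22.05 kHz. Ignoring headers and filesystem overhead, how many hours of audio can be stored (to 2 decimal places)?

Uncompressed byte rate = 22,050 × 3 × 1 = 66,150 bytes/s.
Capacity = 1 × 1,073,741,824 = 1,073,741,824 bytes.
1,073,741,824 / 66,150 ≈ 16231.92 s → 4.51 hours.

4.51 hours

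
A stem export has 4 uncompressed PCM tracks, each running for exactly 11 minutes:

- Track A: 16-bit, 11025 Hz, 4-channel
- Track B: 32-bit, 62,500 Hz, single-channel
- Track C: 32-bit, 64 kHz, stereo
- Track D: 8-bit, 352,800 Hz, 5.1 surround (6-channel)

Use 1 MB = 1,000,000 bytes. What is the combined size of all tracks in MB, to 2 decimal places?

exactly 11 minutes = 660 s.
Track A: 11,025 × 660 × 2 × 4 = 58,212,000 bytes.
Track B: 62,500 × 660 × 4 × 1 = 165,000,000 bytes.
Track C: 64,000 × 660 × 4 × 2 = 337,920,000 bytes.
Track D: 352,800 × 660 × 1 × 6 = 1,397,088,000 bytes.
Total = 1,958,220,000 bytes = 1958.22 MB.

1958.22 MB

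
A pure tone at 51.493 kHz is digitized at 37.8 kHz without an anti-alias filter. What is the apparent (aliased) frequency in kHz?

Nyquist = 37,800/2 = 18,900 Hz; 51,493 Hz exceeds it.
Alias = |51,493 − 1×37,800| = |51,493 − 37,800| = 13,693 Hz = 13.693 kHz.

13.693 kHz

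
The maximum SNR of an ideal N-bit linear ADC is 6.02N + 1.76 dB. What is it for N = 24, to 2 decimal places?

6.02 × 24 + 1.76 = 146.24 dB.

146.24 dB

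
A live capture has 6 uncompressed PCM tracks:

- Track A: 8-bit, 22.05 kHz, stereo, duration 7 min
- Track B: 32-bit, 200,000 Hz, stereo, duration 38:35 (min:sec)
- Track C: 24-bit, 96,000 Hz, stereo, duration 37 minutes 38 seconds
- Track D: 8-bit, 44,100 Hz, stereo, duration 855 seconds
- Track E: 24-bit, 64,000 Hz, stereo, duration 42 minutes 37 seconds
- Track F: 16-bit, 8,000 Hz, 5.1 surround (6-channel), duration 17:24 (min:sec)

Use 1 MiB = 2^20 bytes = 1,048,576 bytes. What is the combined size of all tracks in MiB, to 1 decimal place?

Track A: 7 min = 420 s; 22,050 × 420 × 1 × 2 = 18,522,000 bytes.
Track B: 38:35 (min:sec) = 2,315 s; 200,000 × 2,315 × 4 × 2 = 3,704,000,000 bytes.
Track C: 37 minutes 38 seconds = 2,258 s; 96,000 × 2,258 × 3 × 2 = 1,300,608,000 bytes.
Track D: 44,100 × 855 × 1 × 2 = 75,411,000 bytes.
Track E: 42 minutes 37 seconds = 2,557 s; 64,000 × 2,557 × 3 × 2 = 981,888,000 bytes.
Track F: 17:24 (min:sec) = 1,044 s; 8,000 × 1,044 × 2 × 6 = 100,224,000 bytes.
Total = 6,180,653,000 bytes = 5894.3 MiB.

5894.3 MiB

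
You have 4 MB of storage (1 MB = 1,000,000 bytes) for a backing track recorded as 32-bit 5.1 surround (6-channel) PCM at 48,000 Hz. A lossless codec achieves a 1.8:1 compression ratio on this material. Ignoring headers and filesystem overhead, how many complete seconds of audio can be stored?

6 seconds

Uncompressed byte rate = 48,000 × 4 × 6 = 1,152,000 bytes/s.
After 1.8:1 compression, effective rate ≈ 640000 bytes/s.
Capacity = 4 × 1,000,000 = 4,000,000 bytes.
4,000,000 / effective rate ≈ 6.25 s → 6 seconds.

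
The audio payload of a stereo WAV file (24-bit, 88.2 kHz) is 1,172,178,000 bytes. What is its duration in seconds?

Byte rate = 88,200 × 3 × 2 = 529,200 bytes/s.
Duration = 1,172,178,000 / 529,200 = 2,215 s.

2,215 seconds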